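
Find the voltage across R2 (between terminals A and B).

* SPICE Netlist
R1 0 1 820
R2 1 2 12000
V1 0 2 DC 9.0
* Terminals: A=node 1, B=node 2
R1 and R2 are in series across V1 (node 0 → node 1 → node 2), and the output A–B is taken across R2, so this is a voltage divider.
Series current: I = V1/(R1 + R2) = 9/(820 + 12000) = 9/12820 = 0.000702 A
V_R2 = I × R2 = V1 × R2/(R1 + R2) = 9 × 12000/12820 = 8.424 V

Final answer: 8.424 V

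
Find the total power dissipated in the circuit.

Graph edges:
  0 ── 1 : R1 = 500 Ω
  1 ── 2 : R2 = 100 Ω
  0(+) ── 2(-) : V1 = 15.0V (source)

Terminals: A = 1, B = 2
Nodal analysis, taking node 2 as the 0 V reference.
Source V1 fixes V_0 = 15 V.
KCL at each unknown node (sum of currents leaving = 0; resistances in Ω):
  Node 1: (V_1 - 15)/500 + (V_1 - 0)/100 = 0
Collecting terms: 0.012 × V_1 = 0.03  =>  V_1 = 2.5 V
Power in each resistor, P = (ΔV)²/R:
  P_R1 = (15 - 2.5)²/500 = 0.3125 W
  P_R2 = (2.5 - 0)²/100 = 0.0625 W
P_total = P_R1 + P_R2 = 0.375 W

Final answer: 0.375 W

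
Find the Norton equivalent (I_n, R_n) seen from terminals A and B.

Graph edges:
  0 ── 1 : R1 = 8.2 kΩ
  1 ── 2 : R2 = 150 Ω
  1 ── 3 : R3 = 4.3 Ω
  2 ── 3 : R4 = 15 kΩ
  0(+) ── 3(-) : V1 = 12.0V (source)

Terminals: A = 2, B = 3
Find the Thévenin equivalent first; then I_n = V_th/R_th and R_n = R_th.
Step 1 — V_th is the open-circuit voltage V_A - V_B (nothing connected across the terminals).
Nodal analysis, taking node 3 as the 0 V reference.
Source V1 fixes V_0 = 12 V.
KCL at each unknown node (sum of currents leaving = 0; resistances in Ω):
  Node 1: (V_1 - 12)/8200 + (V_1 - V_2)/150 + (V_1 - 0)/4.3 = 0
  Node 2: (V_2 - V_1)/150 + (V_2 - 0)/15000 = 0
Collecting terms (coefficients in siemens):
  0.2393·V_1 - 0.006667·V_2 = 0.001463
  0.006733·V_2 - 0.006667·V_1 = 0
Determinant D = (0.2393)(0.006733) - (-0.006667)(-0.006667) = 0.001567
V_1 = [(0.001463)(0.006733) - (-0.006667)(0)]/D = 0.006288 V
V_2 = [(0.2393)(0) - (0.001463)(-0.006667)]/D = 0.006225 V
V_th = V_2 - V_3 = 0.006225 - 0 = 0.006225 V
Step 2 — R_th: zero the source — replace V1 by a short circuit (node 3 merges into node 0) — and find the resistance seen between A (node 2) and B (node 0).
Reduce the network between node 2 (A) and node 0 (B) by series/parallel combination:
  Rp1 = R1 ‖ R3 (parallel, both between nodes 0 and 1) = 1/(1/8200 + 1/4.3) = 4.298 Ω
  Rs1 = R2 + Rp1 (series, joined only at node 1) = 150 + 4.298 = 154.3 Ω
  Rp2 = R4 ‖ Rs1 (parallel, both between nodes 0 and 2) = 1/(1/15000 + 1/154.3) = 152.7 Ω
R_th = 152.7 Ω
I_n = V_th/R_th = 0.006225/152.7 = 0.00004076 A, and R_n = R_th = 152.7 Ω

Final answer: I_n = 4.076e-05 A, R_n = 152.7 Ω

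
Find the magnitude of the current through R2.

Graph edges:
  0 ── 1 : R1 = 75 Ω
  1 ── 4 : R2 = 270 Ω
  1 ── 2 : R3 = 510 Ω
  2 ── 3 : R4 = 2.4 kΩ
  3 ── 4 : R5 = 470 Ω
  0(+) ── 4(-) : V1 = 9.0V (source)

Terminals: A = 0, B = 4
Nodal analysis, taking node 4 as the 0 V reference.
Source V1 fixes V_0 = 9 V.
KCL at each unknown node (sum of currents leaving = 0; resistances in Ω):
  Node 1: (V_1 - 9)/75 + (V_1 - 0)/270 + (V_1 - V_2)/510 = 0
  Node 2: (V_2 - V_1)/510 + (V_2 - V_3)/2400 = 0
  Node 3: (V_3 - V_2)/2400 + (V_3 - 0)/470 = 0
Collecting terms (coefficients in siemens):
  0.019·V_1 - 0.001961·V_2 = 0.12
  0.002377·V_2 - 0.001961·V_1 - 0.0004167·V_3 = 0
  0.002544·V_3 - 0.0004167·V_2 = 0
Solving these 3 simultaneous equations (Gaussian elimination) gives:
  V_1 = 6.923 V, V_2 = 5.879 V, V_3 = 0.9627 V
I_R2 = (V_1 - V_4)/R2 = (6.923 - 0)/270 = 0.02564 A
|I_R2| = 0.02564 A

Final answer: |I_R2| = 0.02564 A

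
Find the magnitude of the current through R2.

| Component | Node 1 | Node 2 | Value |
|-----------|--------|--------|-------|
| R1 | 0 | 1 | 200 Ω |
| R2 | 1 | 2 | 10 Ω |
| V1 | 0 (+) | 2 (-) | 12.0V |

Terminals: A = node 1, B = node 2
Nodal analysis, taking node 2 as the 0 V reference.
Source V1 fixes V_0 = 12 V.
KCL at each unknown node (sum of currents leaving = 0; resistances in Ω):
  Node 1: (V_1 - 12)/200 + (V_1 - 0)/10 = 0
Collecting terms: 0.105 × V_1 = 0.06  =>  V_1 = 0.5714 V
I_R2 = (V_1 - V_2)/R2 = (0.5714 - 0)/10 = 0.05714 A
|I_R2| = 0.05714 A

Final answer: |I_R2| = 0.05714 A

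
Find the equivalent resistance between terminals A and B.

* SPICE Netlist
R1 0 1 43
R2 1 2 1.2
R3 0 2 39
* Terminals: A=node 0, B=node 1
Reduce the network between node 0 (A) and node 1 (B) by series/parallel combination:
  Rs1 = R3 + R2 (series, joined only at node 2) = 39 + 1.2 = 40.2 Ω
  Rp1 = R1 ‖ Rs1 (parallel, both between nodes 0 and 1) = 1/(1/43 + 1/40.2) = 20.78 Ω
R_eq = 20.78 Ω

Final answer: 20.78 Ω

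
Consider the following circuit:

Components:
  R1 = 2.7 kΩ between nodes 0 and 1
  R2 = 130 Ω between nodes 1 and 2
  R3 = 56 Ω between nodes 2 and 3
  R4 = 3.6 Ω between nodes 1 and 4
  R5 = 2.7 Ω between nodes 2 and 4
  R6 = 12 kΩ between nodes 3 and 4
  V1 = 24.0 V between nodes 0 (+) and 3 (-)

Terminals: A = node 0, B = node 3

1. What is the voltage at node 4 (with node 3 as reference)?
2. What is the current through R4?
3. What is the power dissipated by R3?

Nodal analysis, taking node 3 as the 0 V reference.
Source V1 fixes V_0 = 24 V.
KCL at each unknown node (sum of currents leaving = 0; resistances in Ω):
  Node 1: (V_1 - 24)/2700 + (V_1 - V_2)/130 + (V_1 - V_4)/3.6 = 0
  Node 2: (V_2 - V_1)/130 + (V_2 - 0)/56 + (V_2 - V_4)/2.7 = 0
  Node 4: (V_4 - V_1)/3.6 + (V_4 - V_2)/2.7 + (V_4 - 0)/12000 = 0
Collecting terms (coefficients in siemens):
  0.2858·V_1 - 0.007692·V_2 - 0.2778·V_4 = 0.008889
  0.3959·V_2 - 0.007692·V_1 - 0.3704·V_4 = 0
  0.6482·V_4 - 0.2778·V_1 - 0.3704·V_2 = 0
Solving these 3 simultaneous equations (Gaussian elimination) gives:
  V_1 = 0.5364 V, V_2 = 0.4843 V, V_4 = 0.5066 V
Part 1:
  Read off the nodal solution: V_4 = 0.5066 V
Part 2:
  I_R4 = (V_1 - V_4)/R4 = (0.5364 - 0.5066)/3.6 = 0.008289 A
  Magnitude: I_R4 = 0.008289 A
Part 3:
  I_R3 = (V_2 - V_3)/R3 = (0.4843 - 0)/56 = 0.008648 A
  P_R3 = I_R3² × R3 = (0.008648)² × 56 = 0.004188 W

Final answers:
1. V_4 = 0.5066 V
2. I_R4 = 0.008289 A
3. P_R3 = 0.004188 W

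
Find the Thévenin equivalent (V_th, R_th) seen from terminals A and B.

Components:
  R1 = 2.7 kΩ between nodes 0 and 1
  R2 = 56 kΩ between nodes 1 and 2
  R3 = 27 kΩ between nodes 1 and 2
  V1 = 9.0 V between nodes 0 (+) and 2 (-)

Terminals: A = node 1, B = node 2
Step 1 — V_th is the open-circuit voltage V_A - V_B (nothing connected across the terminals).
Nodal analysis, taking node 2 as the 0 V reference.
Source V1 fixes V_0 = 9 V.
KCL at each unknown node (sum of currents leaving = 0; resistances in Ω):
  Node 1: (V_1 - 9)/2700 + (V_1 - 0)/56000 + (V_1 - 0)/27000 = 0
Collecting terms: 0.0004253 × V_1 = 0.003333  =>  V_1 = 7.838 V
V_th = V_1 - V_2 = 7.838 - 0 = 7.838 V
Step 2 — R_th: zero the source — replace V1 by a short circuit (node 2 merges into node 0) — and find the resistance seen between A (node 1) and B (node 0).
Reduce the network between node 1 (A) and node 0 (B) by series/parallel combination:
  Rp1 = R1 ‖ R2 ‖ R3 (parallel, all between nodes 0 and 1) = 1/(1/2700 + 1/56000 + 1/27000) = 2351 Ω
R_th = 2.351 kΩ

Final answer: V_th = 7.838 V, R_th = 2.351 kΩ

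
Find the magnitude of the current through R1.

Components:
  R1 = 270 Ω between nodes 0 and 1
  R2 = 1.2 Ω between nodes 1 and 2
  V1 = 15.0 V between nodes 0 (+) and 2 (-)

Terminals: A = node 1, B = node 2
Nodal analysis, taking node 2 as the 0 V reference.
Source V1 fixes V_0 = 15 V.
KCL at each unknown node (sum of currents leaving = 0; resistances in Ω):
  Node 1: (V_1 - 15)/270 + (V_1 - 0)/1.2 = 0
Collecting terms: 0.837 × V_1 = 0.05556  =>  V_1 = 0.06637 V
I_R1 = (V_0 - V_1)/R1 = (15 - 0.06637)/270 = 0.05531 A
|I_R1| = 0.05531 A

Final answer: |I_R1| = 0.05531 A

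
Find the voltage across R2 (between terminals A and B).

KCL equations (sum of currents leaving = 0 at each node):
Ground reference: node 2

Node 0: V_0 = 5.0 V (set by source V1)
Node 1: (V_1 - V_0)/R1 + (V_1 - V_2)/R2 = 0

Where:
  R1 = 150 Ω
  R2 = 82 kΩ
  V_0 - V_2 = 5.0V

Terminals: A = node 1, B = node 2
R1 and R2 are in series across V1 (node 0 → node 1 → node 2), and the output A–B is taken across R2, so this is a voltage divider.
Series current: I = V1/(R1 + R2) = 5/(150 + 82000) = 5/82150 = 0.00006086 A
V_R2 = I × R2 = V1 × R2/(R1 + R2) = 5 × 82000/82150 = 4.991 V

Final answer: 4.991 V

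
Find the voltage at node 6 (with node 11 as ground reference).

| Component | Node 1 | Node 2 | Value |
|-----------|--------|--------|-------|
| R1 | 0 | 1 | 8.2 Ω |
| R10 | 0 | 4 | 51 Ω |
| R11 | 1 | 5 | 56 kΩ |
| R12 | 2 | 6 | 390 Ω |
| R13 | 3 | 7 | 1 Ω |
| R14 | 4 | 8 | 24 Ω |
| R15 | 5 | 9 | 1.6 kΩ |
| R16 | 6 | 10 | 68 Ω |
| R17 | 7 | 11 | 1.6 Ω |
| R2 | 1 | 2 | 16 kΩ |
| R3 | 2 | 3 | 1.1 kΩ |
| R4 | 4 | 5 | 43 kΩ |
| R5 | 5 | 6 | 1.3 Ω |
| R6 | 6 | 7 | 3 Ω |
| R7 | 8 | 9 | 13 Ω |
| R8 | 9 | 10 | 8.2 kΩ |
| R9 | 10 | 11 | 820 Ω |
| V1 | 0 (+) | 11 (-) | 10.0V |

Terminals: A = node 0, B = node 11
Nodal analysis, taking node 11 as the 0 V reference.
Source V1 fixes V_0 = 10 V.
KCL at each unknown node (sum of currents leaving = 0; resistances in Ω):
  Node 1: (V_1 - 10)/8.2 + (V_1 - V_2)/16000 + (V_1 - V_5)/56000 = 0
  Node 2: (V_2 - V_1)/16000 + (V_2 - V_3)/1100 + (V_2 - V_6)/390 = 0
  Node 3: (V_3 - V_2)/1100 + (V_3 - V_7)/1 = 0
  Node 4: (V_4 - V_5)/43000 + (V_4 - 10)/51 + (V_4 - V_8)/24 = 0
  Node 5: (V_5 - V_4)/43000 + (V_5 - V_6)/1.3 + (V_5 - V_1)/56000 + (V_5 - V_9)/1600 = 0
  Node 6: (V_6 - V_5)/1.3 + (V_6 - V_7)/3 + (V_6 - V_2)/390 + (V_6 - V_10)/68 = 0
  Node 7: (V_7 - V_6)/3 + (V_7 - V_3)/1 + (V_7 - 0)/1.6 = 0
  Node 8: (V_8 - V_9)/13 + (V_8 - V_4)/24 = 0
  Node 9: (V_9 - V_8)/13 + (V_9 - V_10)/8200 + (V_9 - V_5)/1600 = 0
  Node 10: (V_10 - V_9)/8200 + (V_10 - 0)/820 + (V_10 - V_6)/68 = 0
Collecting terms (coefficients in siemens):
  0.122·V_1 - 0.0000625·V_2 - 0.00001786·V_5 = 1.22
  0.003536·V_2 - 0.0000625·V_1 - 0.0009091·V_3 - 0.002564·V_6 = 0
  1.001·V_3 - 0.0009091·V_2 - 1·V_7 = 0
  0.0613·V_4 - 0.00002326·V_5 - 0.04167·V_8 = 0.1961
  0.7699·V_5 - 0.00001786·V_1 - 0.00002326·V_4 - 0.7692·V_6 - 0.000625·V_9 = 0
  1.12·V_6 - 0.002564·V_2 - 0.7692·V_5 - 0.3333·V_7 - 0.01471·V_10 = 0
  1.958·V_7 - 1·V_3 - 0.3333·V_6 = 0
  0.1186·V_8 - 0.04167·V_4 - 0.07692·V_9 = 0
  0.07767·V_9 - 0.000625·V_5 - 0.07692·V_8 - 0.000122·V_10 = 0
  0.01605·V_10 - 0.01471·V_6 - 0.000122·V_9 = 0
Solving these 10 simultaneous equations (Gaussian elimination) gives:
  V_1 = 9.994 V, V_2 = 0.2057 V, V_3 = 0.01273 V, V_4 = 9.633 V
  V_5 = 0.04368 V, V_6 = 0.03558 V, V_7 = 0.01256 V, V_8 = 9.466 V
  V_9 = 9.376 V, V_10 = 0.1039 V
The requested potential is V_6 = 0.03558 V.

Final answer: V_6 = 0.03558 V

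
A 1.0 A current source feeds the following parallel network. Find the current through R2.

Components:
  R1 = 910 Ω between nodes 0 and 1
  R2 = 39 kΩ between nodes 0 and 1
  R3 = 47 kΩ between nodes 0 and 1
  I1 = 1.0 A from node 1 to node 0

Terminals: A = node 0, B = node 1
All resistors sit directly between nodes 0 and 1, so they are in parallel and share one voltage V; the full source current 1 A splits among them.
1/R_par = 1/910 + 1/39000 + 1/47000 = 0.001146 S  =>  R_par = 872.7 Ω
V = I × R_par = 1 × 872.7 = 872.7 V
I_R2 = V/R2 = 872.7/39000 = 0.02238 A

Final answer: 0.02238 A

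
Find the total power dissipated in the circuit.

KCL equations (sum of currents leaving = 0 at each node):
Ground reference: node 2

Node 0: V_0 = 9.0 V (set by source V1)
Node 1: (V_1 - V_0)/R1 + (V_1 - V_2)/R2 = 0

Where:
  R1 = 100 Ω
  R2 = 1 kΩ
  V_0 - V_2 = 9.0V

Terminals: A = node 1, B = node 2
Nodal analysis, taking node 2 as the 0 V reference.
Source V1 fixes V_0 = 9 V.
KCL at each unknown node (sum of currents leaving = 0; resistances in Ω):
  Node 1: (V_1 - 9)/100 + (V_1 - 0)/1000 = 0
Collecting terms: 0.011 × V_1 = 0.09  =>  V_1 = 8.182 V
Power in each resistor, P = (ΔV)²/R:
  P_R1 = (9 - 8.182)²/100 = 0.006694 W
  P_R2 = (8.182 - 0)²/1000 = 0.06694 W
P_total = P_R1 + P_R2 = 0.07364 W

Final answer: 0.07364 W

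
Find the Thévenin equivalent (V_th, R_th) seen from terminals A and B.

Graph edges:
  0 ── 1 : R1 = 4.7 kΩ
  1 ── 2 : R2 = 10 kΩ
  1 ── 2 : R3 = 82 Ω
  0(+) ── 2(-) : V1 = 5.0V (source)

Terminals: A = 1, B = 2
Step 1 — V_th is the open-circuit voltage V_A - V_B (nothing connected across the terminals).
Nodal analysis, taking node 2 as the 0 V reference.
Source V1 fixes V_0 = 5 V.
KCL at each unknown node (sum of currents leaving = 0; resistances in Ω):
  Node 1: (V_1 - 5)/4700 + (V_1 - 0)/10000 + (V_1 - 0)/82 = 0
Collecting terms: 0.01251 × V_1 = 0.001064  =>  V_1 = 0.08505 V
V_th = V_1 - V_2 = 0.08505 - 0 = 0.08505 V
Step 2 — R_th: zero the source — replace V1 by a short circuit (node 2 merges into node 0) — and find the resistance seen between A (node 1) and B (node 0).
Reduce the network between node 1 (A) and node 0 (B) by series/parallel combination:
  Rp1 = R1 ‖ R2 ‖ R3 (parallel, all between nodes 0 and 1) = 1/(1/4700 + 1/10000 + 1/82) = 79.95 Ω
R_th = 79.95 Ω

Final answer: V_th = 0.08505 V, R_th = 79.95 Ω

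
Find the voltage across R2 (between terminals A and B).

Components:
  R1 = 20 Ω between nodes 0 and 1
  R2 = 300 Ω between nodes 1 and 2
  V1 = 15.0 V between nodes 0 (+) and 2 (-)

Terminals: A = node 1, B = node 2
R1 and R2 are in series across V1 (node 0 → node 1 → node 2), and the output A–B is taken across R2, so this is a voltage divider.
Series current: I = V1/(R1 + R2) = 15/(20 + 300) = 15/320 = 0.04688 A
V_R2 = I × R2 = V1 × R2/(R1 + R2) = 15 × 300/320 = 14.06 V

Final answer: 14.06 V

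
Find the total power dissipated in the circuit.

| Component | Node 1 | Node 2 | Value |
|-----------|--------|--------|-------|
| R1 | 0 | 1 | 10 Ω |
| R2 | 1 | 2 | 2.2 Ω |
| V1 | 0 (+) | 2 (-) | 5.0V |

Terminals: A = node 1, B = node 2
Nodal analysis, taking node 2 as the 0 V reference.
Source V1 fixes V_0 = 5 V.
KCL at each unknown node (sum of currents leaving = 0; resistances in Ω):
  Node 1: (V_1 - 5)/10 + (V_1 - 0)/2.2 = 0
Collecting terms: 0.5545 × V_1 = 0.5  =>  V_1 = 0.9016 V
Power in each resistor, P = (ΔV)²/R:
  P_R1 = (5 - 0.9016)²/10 = 1.68 W
  P_R2 = (0.9016 - 0)²/2.2 = 0.3695 W
P_total = P_R1 + P_R2 = 2.049 W

Final answer: 2.049 W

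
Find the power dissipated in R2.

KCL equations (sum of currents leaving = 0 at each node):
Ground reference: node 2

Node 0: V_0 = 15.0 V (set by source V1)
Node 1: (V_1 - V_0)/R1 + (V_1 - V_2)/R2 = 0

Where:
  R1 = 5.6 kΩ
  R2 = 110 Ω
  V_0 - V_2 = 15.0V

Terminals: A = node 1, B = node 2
Nodal analysis, taking node 2 as the 0 V reference.
Source V1 fixes V_0 = 15 V.
KCL at each unknown node (sum of currents leaving = 0; resistances in Ω):
  Node 1: (V_1 - 15)/5600 + (V_1 - 0)/110 = 0
Collecting terms: 0.009269 × V_1 = 0.002679  =>  V_1 = 0.289 V
I_R2 = (V_1 - V_2)/R2 = (0.289 - 0)/110 = 0.002627 A
P_R2 = I_R2² × R2 = (0.002627)² × 110 = 0.0007591 W

Final answer: 0.0007591 W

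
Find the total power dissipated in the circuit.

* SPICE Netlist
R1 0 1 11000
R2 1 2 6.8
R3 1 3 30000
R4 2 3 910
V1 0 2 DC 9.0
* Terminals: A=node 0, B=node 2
Nodal analysis, taking node 2 as the 0 V reference.
Source V1 fixes V_0 = 9 V.
KCL at each unknown node (sum of currents leaving = 0; resistances in Ω):
  Node 1: (V_1 - 9)/11000 + (V_1 - 0)/6.8 + (V_1 - V_3)/30000 = 0
  Node 3: (V_3 - V_1)/30000 + (V_3 - 0)/910 = 0
Collecting terms (coefficients in siemens):
  0.1472·V_1 - 0.00003333·V_3 = 0.0008182
  0.001132·V_3 - 0.00003333·V_1 = 0
Determinant D = (0.1472)(0.001132) - (-0.00003333)(-0.00003333) = 0.0001666
V_1 = [(0.0008182)(0.001132) - (-0.00003333)(0)]/D = 0.005559 V
V_3 = [(0.1472)(0) - (0.0008182)(-0.00003333)]/D = 0.0001637 V
Power in each resistor, P = (ΔV)²/R:
  P_R1 = (9 - 0.005559)²/11000 = 0.007355 W
  P_R2 = (0.005559 - 0)²/6.8 = 0.000004544 W
  P_R3 = (0.005559 - 0.0001637)²/30000 = 0.0000000009703 W
  P_R4 = (0 - 0.0001637)²/910 = 0.00000000002943 W
P_total = P_R1 + P_R2 + P_R3 + P_R4 = 0.007359 W

Final answer: 0.007359 W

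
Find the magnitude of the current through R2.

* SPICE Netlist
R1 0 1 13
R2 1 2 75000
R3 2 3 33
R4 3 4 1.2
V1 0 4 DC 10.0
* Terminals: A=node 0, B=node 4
Nodal analysis, taking node 4 as the 0 V reference.
Source V1 fixes V_0 = 10 V.
KCL at each unknown node (sum of currents leaving = 0; resistances in Ω):
  Node 1: (V_1 - 10)/13 + (V_1 - V_2)/75000 = 0
  Node 2: (V_2 - V_1)/75000 + (V_2 - V_3)/33 = 0
  Node 3: (V_3 - V_2)/33 + (V_3 - 0)/1.2 = 0
Collecting terms (coefficients in siemens):
  0.07694·V_1 - 0.00001333·V_2 = 0.7692
  0.03032·V_2 - 0.00001333·V_1 - 0.0303·V_3 = 0
  0.8636·V_3 - 0.0303·V_2 = 0
Solving these 3 simultaneous equations (Gaussian elimination) gives:
  V_1 = 9.998 V, V_2 = 0.004557 V, V_3 = 0.0001599 V
I_R2 = (V_1 - V_2)/R2 = (9.998 - 0.004557)/75000 = 0.0001332 A
|I_R2| = 0.0001332 A

Final answer: |I_R2| = 0.0001332 A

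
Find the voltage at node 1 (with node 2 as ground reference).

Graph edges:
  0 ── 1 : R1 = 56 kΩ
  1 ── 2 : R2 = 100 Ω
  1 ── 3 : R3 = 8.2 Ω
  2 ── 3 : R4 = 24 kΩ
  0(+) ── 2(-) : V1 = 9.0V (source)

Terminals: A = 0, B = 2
Nodal analysis, taking node 2 as the 0 V reference.
Source V1 fixes V_0 = 9 V.
KCL at each unknown node (sum of currents leaving = 0; resistances in Ω):
  Node 1: (V_1 - 9)/56000 + (V_1 - 0)/100 + (V_1 - V_3)/8.2 = 0
  Node 3: (V_3 - V_1)/8.2 + (V_3 - 0)/24000 = 0
Collecting terms (coefficients in siemens):
  0.132·V_1 - 0.122·V_3 = 0.0001607
  0.122·V_3 - 0.122·V_1 = 0
Determinant D = (0.132)(0.122) - (-0.122)(-0.122) = 0.001227
V_1 = [(0.0001607)(0.122) - (-0.122)(0)]/D = 0.01598 V
V_3 = [(0.132)(0) - (0.0001607)(-0.122)]/D = 0.01597 V
The requested potential is V_1 = 0.01598 V.

Final answer: V_1 = 0.01598 V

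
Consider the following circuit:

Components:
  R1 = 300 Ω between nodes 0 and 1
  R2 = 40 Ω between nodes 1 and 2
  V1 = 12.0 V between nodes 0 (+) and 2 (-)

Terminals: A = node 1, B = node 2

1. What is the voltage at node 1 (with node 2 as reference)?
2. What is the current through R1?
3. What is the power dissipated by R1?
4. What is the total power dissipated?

Nodal analysis, taking node 2 as the 0 V reference.
Source V1 fixes V_0 = 12 V.
KCL at each unknown node (sum of currents leaving = 0; resistances in Ω):
  Node 1: (V_1 - 12)/300 + (V_1 - 0)/40 = 0
Collecting terms: 0.02833 × V_1 = 0.04  =>  V_1 = 1.412 V
Part 1:
  Read off the nodal solution: V_1 = 1.412 V
Part 2:
  I_R1 = (V_0 - V_1)/R1 = (12 - 1.412)/300 = 0.03529 A
  Magnitude: I_R1 = 0.03529 A
Part 3:
  I_R1 = (V_0 - V_1)/R1 = (12 - 1.412)/300 = 0.03529 A
  P_R1 = I_R1² × R1 = (0.03529)² × 300 = 0.3737 W
Part 4:
  Power in each resistor, P = (ΔV)²/R:
    P_R1 = (12 - 1.412)²/300 = 0.3737 W
    P_R2 = (1.412 - 0)²/40 = 0.04983 W
  P_total = P_R1 + P_R2 = 0.4235 W

Final answers:
1. V_1 = 1.412 V
2. I_R1 = 0.03529 A
3. P_R1 = 0.3737 W
4. P_total = 0.4235 W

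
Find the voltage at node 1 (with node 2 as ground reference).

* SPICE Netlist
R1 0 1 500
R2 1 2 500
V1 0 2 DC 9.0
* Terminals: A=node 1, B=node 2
Nodal analysis, taking node 2 as the 0 V reference.
Source V1 fixes V_0 = 9 V.
KCL at each unknown node (sum of currents leaving = 0; resistances in Ω):
  Node 1: (V_1 - 9)/500 + (V_1 - 0)/500 = 0
Collecting terms: 0.004 × V_1 = 0.018  =>  V_1 = 4.5 V
The requested potential is V_1 = 4.5 V.

Final answer: V_1 = 4.5 V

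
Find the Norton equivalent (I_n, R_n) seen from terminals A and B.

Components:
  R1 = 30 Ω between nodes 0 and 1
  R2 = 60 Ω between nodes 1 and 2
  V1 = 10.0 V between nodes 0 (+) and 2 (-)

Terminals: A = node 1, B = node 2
Find the Thévenin equivalent first; then I_n = V_th/R_th and R_n = R_th.
Step 1 — V_th is the open-circuit voltage V_A - V_B (nothing connected across the terminals).
Nodal analysis, taking node 2 as the 0 V reference.
Source V1 fixes V_0 = 10 V.
KCL at each unknown node (sum of currents leaving = 0; resistances in Ω):
  Node 1: (V_1 - 10)/30 + (V_1 - 0)/60 = 0
Collecting terms: 0.05 × V_1 = 0.3333  =>  V_1 = 6.667 V
V_th = V_1 - V_2 = 6.667 - 0 = 6.667 V
Step 2 — R_th: zero the source — replace V1 by a short circuit (node 2 merges into node 0) — and find the resistance seen between A (node 1) and B (node 0).
Reduce the network between node 1 (A) and node 0 (B) by series/parallel combination:
  Rp1 = R1 ‖ R2 (parallel, both between nodes 0 and 1) = 1/(1/30 + 1/60) = 20 Ω
R_th = 20 Ω
I_n = V_th/R_th = 6.667/20 = 0.3333 A, and R_n = R_th = 20 Ω

Final answer: I_n = 0.3333 A, R_n = 20 Ω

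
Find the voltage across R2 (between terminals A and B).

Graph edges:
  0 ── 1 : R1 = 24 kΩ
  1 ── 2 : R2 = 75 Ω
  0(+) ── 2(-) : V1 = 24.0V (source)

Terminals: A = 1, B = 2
R1 and R2 are in series across V1 (node 0 → node 1 → node 2), and the output A–B is taken across R2, so this is a voltage divider.
Series current: I = V1/(R1 + R2) = 24/(24000 + 75) = 24/24080 = 0.0009969 A
V_R2 = I × R2 = V1 × R2/(R1 + R2) = 24 × 75/24080 = 0.07477 V

Final answer: 0.07477 V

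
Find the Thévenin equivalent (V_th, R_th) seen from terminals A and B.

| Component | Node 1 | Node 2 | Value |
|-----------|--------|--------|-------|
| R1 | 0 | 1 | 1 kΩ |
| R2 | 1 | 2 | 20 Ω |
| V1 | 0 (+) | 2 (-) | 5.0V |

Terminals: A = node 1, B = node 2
Step 1 — V_th is the open-circuit voltage V_A - V_B (nothing connected across the terminals).
Nodal analysis, taking node 2 as the 0 V reference.
Source V1 fixes V_0 = 5 V.
KCL at each unknown node (sum of currents leaving = 0; resistances in Ω):
  Node 1: (V_1 - 5)/1000 + (V_1 - 0)/20 = 0
Collecting terms: 0.051 × V_1 = 0.005  =>  V_1 = 0.09804 V
V_th = V_1 - V_2 = 0.09804 - 0 = 0.09804 V
Step 2 — R_th: zero the source — replace V1 by a short circuit (node 2 merges into node 0) — and find the resistance seen between A (node 1) and B (node 0).
Reduce the network between node 1 (A) and node 0 (B) by series/parallel combination:
  Rp1 = R1 ‖ R2 (parallel, both between nodes 0 and 1) = 1/(1/1000 + 1/20) = 19.61 Ω
R_th = 19.61 Ω

Final answer: V_th = 0.09804 V, R_th = 19.61 Ω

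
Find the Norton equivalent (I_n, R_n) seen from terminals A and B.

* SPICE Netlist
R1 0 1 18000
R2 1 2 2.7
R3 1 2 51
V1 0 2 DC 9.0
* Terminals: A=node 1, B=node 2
Find the Thévenin equivalent first; then I_n = V_th/R_th and R_n = R_th.
Step 1 — V_th is the open-circuit voltage V_A - V_B (nothing connected across the terminals).
Nodal analysis, taking node 2 as the 0 V reference.
Source V1 fixes V_0 = 9 V.
KCL at each unknown node (sum of currents leaving = 0; resistances in Ω):
  Node 1: (V_1 - 9)/18000 + (V_1 - 0)/2.7 + (V_1 - 0)/51 = 0
Collecting terms: 0.39 × V_1 = 0.0005  =>  V_1 = 0.001282 V
V_th = V_1 - V_2 = 0.001282 - 0 = 0.001282 V
Step 2 — R_th: zero the source — replace V1 by a short circuit (node 2 merges into node 0) — and find the resistance seen between A (node 1) and B (node 0).
Reduce the network between node 1 (A) and node 0 (B) by series/parallel combination:
  Rp1 = R1 ‖ R2 ‖ R3 (parallel, all between nodes 0 and 1) = 1/(1/18000 + 1/2.7 + 1/51) = 2.564 Ω
R_th = 2.564 Ω
I_n = V_th/R_th = 0.001282/2.564 = 0.0005 A, and R_n = R_th = 2.564 Ω

Final answer: I_n = 0.0005 A, R_n = 2.564 Ω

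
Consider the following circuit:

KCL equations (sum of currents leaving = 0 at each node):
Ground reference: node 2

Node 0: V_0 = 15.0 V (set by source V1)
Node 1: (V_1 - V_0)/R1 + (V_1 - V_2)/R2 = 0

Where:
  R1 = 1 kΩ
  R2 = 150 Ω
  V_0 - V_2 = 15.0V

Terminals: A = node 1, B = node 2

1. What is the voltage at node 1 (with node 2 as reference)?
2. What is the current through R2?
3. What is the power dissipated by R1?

Nodal analysis, taking node 2 as the 0 V reference.
Source V1 fixes V_0 = 15 V.
KCL at each unknown node (sum of currents leaving = 0; resistances in Ω):
  Node 1: (V_1 - 15)/1000 + (V_1 - 0)/150 = 0
Collecting terms: 0.007667 × V_1 = 0.015  =>  V_1 = 1.957 V
Part 1:
  Read off the nodal solution: V_1 = 1.957 V
Part 2:
  I_R2 = (V_1 - V_2)/R2 = (1.957 - 0)/150 = 0.01304 A
  Magnitude: I_R2 = 0.01304 A
Part 3:
  I_R1 = (V_0 - V_1)/R1 = (15 - 1.957)/1000 = 0.01304 A
  P_R1 = I_R1² × R1 = (0.01304)² × 1000 = 0.1701 W

Final answers:
1. V_1 = 1.957 V
2. I_R2 = 0.01304 A
3. P_R1 = 0.1701 W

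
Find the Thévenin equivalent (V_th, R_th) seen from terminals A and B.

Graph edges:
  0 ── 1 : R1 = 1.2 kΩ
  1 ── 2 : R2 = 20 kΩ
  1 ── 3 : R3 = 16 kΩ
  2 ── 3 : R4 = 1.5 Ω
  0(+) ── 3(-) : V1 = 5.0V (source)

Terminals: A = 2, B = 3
Step 1 — V_th is the open-circuit voltage V_A - V_B (nothing connected across the terminals).
Nodal analysis, taking node 3 as the 0 V reference.
Source V1 fixes V_0 = 5 V.
KCL at each unknown node (sum of currents leaving = 0; resistances in Ω):
  Node 1: (V_1 - 5)/1200 + (V_1 - V_2)/20000 + (V_1 - 0)/16000 = 0
  Node 2: (V_2 - V_1)/20000 + (V_2 - 0)/1.5 = 0
Collecting terms (coefficients in siemens):
  0.0009458·V_1 - 0.00005·V_2 = 0.004167
  0.6667·V_2 - 0.00005·V_1 = 0
Determinant D = (0.0009458)(0.6667) - (-0.00005)(-0.00005) = 0.0006306
V_1 = [(0.004167)(0.6667) - (-0.00005)(0)]/D = 4.405 V
V_2 = [(0.0009458)(0) - (0.004167)(-0.00005)]/D = 0.0003304 V
V_th = V_2 - V_3 = 0.0003304 - 0 = 0.0003304 V
Step 2 — R_th: zero the source — replace V1 by a short circuit (node 3 merges into node 0) — and find the resistance seen between A (node 2) and B (node 0).
Reduce the network between node 2 (A) and node 0 (B) by series/parallel combination:
  Rp1 = R1 ‖ R3 (parallel, both between nodes 0 and 1) = 1/(1/1200 + 1/16000) = 1116 Ω
  Rs1 = R2 + Rp1 (series, joined only at node 1) = 20000 + 1116 = 21120 Ω
  Rp2 = R4 ‖ Rs1 (parallel, both between nodes 0 and 2) = 1/(1/1.5 + 1/21120) = 1.5 Ω
R_th = 1.5 Ω

Final answer: V_th = 0.0003304 V, R_th = 1.5 Ω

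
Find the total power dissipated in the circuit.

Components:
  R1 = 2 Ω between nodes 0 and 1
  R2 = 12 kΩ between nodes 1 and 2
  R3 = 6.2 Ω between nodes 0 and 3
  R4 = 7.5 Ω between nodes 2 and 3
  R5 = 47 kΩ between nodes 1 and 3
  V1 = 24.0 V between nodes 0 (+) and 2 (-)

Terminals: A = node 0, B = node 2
Nodal analysis, taking node 2 as the 0 V reference.
Source V1 fixes V_0 = 24 V.
KCL at each unknown node (sum of currents leaving = 0; resistances in Ω):
  Node 1: (V_1 - 24)/2 + (V_1 - 0)/12000 + (V_1 - V_3)/47000 = 0
  Node 3: (V_3 - 24)/6.2 + (V_3 - 0)/7.5 + (V_3 - V_1)/47000 = 0
Collecting terms (coefficients in siemens):
  0.5001·V_1 - 0.00002128·V_3 = 12
  0.2946·V_3 - 0.00002128·V_1 = 3.871
Determinant D = (0.5001)(0.2946) - (-0.00002128)(-0.00002128) = 0.1474
V_1 = [(12)(0.2946) - (-0.00002128)(3.871)]/D = 24 V
V_3 = [(0.5001)(3.871) - (12)(-0.00002128)]/D = 13.14 V
Power in each resistor, P = (ΔV)²/R:
  P_R1 = (24 - 24)²/2 = 0.000009951 W
  P_R2 = (24 - 0)²/12000 = 0.04798 W
  P_R3 = (24 - 13.14)²/6.2 = 19.02 W
  P_R4 = (0 - 13.14)²/7.5 = 23.02 W
  P_R5 = (24 - 13.14)²/47000 = 0.002508 W
P_total = P_R1 + P_R2 + P_R3 + P_R4 + P_R5 = 42.09 W

Final answer: 42.09 W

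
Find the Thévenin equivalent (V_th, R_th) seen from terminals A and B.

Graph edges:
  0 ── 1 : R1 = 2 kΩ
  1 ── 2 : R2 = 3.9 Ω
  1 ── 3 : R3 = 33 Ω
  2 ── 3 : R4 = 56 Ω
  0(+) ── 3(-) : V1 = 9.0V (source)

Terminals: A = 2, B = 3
Step 1 — V_th is the open-circuit voltage V_A - V_B (nothing connected across the terminals).
Nodal analysis, taking node 3 as the 0 V reference.
Source V1 fixes V_0 = 9 V.
KCL at each unknown node (sum of currents leaving = 0; resistances in Ω):
  Node 1: (V_1 - 9)/2000 + (V_1 - V_2)/3.9 + (V_1 - 0)/33 = 0
  Node 2: (V_2 - V_1)/3.9 + (V_2 - 0)/56 = 0
Collecting terms (coefficients in siemens):
  0.2872·V_1 - 0.2564·V_2 = 0.0045
  0.2743·V_2 - 0.2564·V_1 = 0
Determinant D = (0.2872)(0.2743) - (-0.2564)(-0.2564) = 0.01303
V_1 = [(0.0045)(0.2743) - (-0.2564)(0)]/D = 0.09474 V
V_2 = [(0.2872)(0) - (0.0045)(-0.2564)]/D = 0.08857 V
V_th = V_2 - V_3 = 0.08857 - 0 = 0.08857 V
Step 2 — R_th: zero the source — replace V1 by a short circuit (node 3 merges into node 0) — and find the resistance seen between A (node 2) and B (node 0).
Reduce the network between node 2 (A) and node 0 (B) by series/parallel combination:
  Rp1 = R1 ‖ R3 (parallel, both between nodes 0 and 1) = 1/(1/2000 + 1/33) = 32.46 Ω
  Rs1 = R2 + Rp1 (series, joined only at node 1) = 3.9 + 32.46 = 36.36 Ω
  Rp2 = R4 ‖ Rs1 (parallel, both between nodes 0 and 2) = 1/(1/56 + 1/36.36) = 22.05 Ω
R_th = 22.05 Ω

Final answer: V_th = 0.08857 V, R_th = 22.05 Ω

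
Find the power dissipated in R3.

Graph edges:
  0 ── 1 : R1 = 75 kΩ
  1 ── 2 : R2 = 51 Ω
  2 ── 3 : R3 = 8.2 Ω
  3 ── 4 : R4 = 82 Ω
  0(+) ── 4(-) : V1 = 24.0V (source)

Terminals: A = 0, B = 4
Nodal analysis, taking node 4 as the 0 V reference.
Source V1 fixes V_0 = 24 V.
KCL at each unknown node (sum of currents leaving = 0; resistances in Ω):
  Node 1: (V_1 - 24)/75000 + (V_1 - V_2)/51 = 0
  Node 2: (V_2 - V_1)/51 + (V_2 - V_3)/8.2 = 0
  Node 3: (V_3 - V_2)/8.2 + (V_3 - 0)/82 = 0
Collecting terms (coefficients in siemens):
  0.01962·V_1 - 0.01961·V_2 = 0.00032
  0.1416·V_2 - 0.01961·V_1 - 0.122·V_3 = 0
  0.1341·V_3 - 0.122·V_2 = 0
Solving these 3 simultaneous equations (Gaussian elimination) gives:
  V_1 = 0.0451 V, V_2 = 0.02881 V, V_3 = 0.02619 V
I_R3 = (V_2 - V_3)/R3 = (0.02881 - 0.02619)/8.2 = 0.0003194 A
P_R3 = I_R3² × R3 = (0.0003194)² × 8.2 = 0.0000008365 W

Final answer: 8.365e-07 W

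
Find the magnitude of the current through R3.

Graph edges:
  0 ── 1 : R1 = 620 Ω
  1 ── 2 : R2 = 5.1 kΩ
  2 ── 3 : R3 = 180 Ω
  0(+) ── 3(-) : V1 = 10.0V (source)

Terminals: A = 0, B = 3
Nodal analysis, taking node 3 as the 0 V reference.
Source V1 fixes V_0 = 10 V.
KCL at each unknown node (sum of currents leaving = 0; resistances in Ω):
  Node 1: (V_1 - 10)/620 + (V_1 - V_2)/5100 = 0
  Node 2: (V_2 - V_1)/5100 + (V_2 - 0)/180 = 0
Collecting terms (coefficients in siemens):
  0.001809·V_1 - 0.0001961·V_2 = 0.01613
  0.005752·V_2 - 0.0001961·V_1 = 0
Determinant D = (0.001809)(0.005752) - (-0.0001961)(-0.0001961) = 0.00001037
V_1 = [(0.01613)(0.005752) - (-0.0001961)(0)]/D = 8.949 V
V_2 = [(0.001809)(0) - (0.01613)(-0.0001961)]/D = 0.3051 V
I_R3 = (V_2 - V_3)/R3 = (0.3051 - 0)/180 = 0.001695 A
|I_R3| = 0.001695 A

Final answer: |I_R3| = 0.001695 A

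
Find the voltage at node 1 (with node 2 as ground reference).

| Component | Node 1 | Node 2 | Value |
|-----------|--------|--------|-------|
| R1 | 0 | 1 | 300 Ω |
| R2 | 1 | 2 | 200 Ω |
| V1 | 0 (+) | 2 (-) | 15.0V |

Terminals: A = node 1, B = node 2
Nodal analysis, taking node 2 as the 0 V reference.
Source V1 fixes V_0 = 15 V.
KCL at each unknown node (sum of currents leaving = 0; resistances in Ω):
  Node 1: (V_1 - 15)/300 + (V_1 - 0)/200 = 0
Collecting terms: 0.008333 × V_1 = 0.05  =>  V_1 = 6 V
The requested potential is V_1 = 6 V.

Final answer: V_1 = 6 V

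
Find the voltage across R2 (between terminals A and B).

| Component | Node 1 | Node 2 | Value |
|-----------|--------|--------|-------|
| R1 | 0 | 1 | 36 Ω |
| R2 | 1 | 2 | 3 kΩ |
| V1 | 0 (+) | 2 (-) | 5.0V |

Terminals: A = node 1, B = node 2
R1 and R2 are in series across V1 (node 0 → node 1 → node 2), and the output A–B is taken across R2, so this is a voltage divider.
Series current: I = V1/(R1 + R2) = 5/(36 + 3000) = 5/3036 = 0.001647 A
V_R2 = I × R2 = V1 × R2/(R1 + R2) = 5 × 3000/3036 = 4.941 V

Final answer: 4.941 V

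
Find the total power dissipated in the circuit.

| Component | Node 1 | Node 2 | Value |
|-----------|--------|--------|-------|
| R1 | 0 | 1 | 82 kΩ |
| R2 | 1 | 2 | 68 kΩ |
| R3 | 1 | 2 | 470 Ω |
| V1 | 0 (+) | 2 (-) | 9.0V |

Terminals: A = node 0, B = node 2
Nodal analysis, taking node 2 as the 0 V reference.
Source V1 fixes V_0 = 9 V.
KCL at each unknown node (sum of currents leaving = 0; resistances in Ω):
  Node 1: (V_1 - 9)/82000 + (V_1 - 0)/68000 + (V_1 - 0)/470 = 0
Collecting terms: 0.002155 × V_1 = 0.0001098  =>  V_1 = 0.05094 V
Power in each resistor, P = (ΔV)²/R:
  P_R1 = (9 - 0.05094)²/82000 = 0.0009767 W
  P_R2 = (0.05094 - 0)²/68000 = 0.00000003816 W
  P_R3 = (0.05094 - 0)²/470 = 0.000005521 W
P_total = P_R1 + P_R2 + P_R3 = 0.0009822 W

Final answer: 0.0009822 W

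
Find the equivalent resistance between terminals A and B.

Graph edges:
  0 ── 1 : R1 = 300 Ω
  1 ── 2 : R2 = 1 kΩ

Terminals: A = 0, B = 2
Reduce the network between node 0 (A) and node 2 (B) by series/parallel combination:
  Rs1 = R1 + R2 (series, joined only at node 1) = 300 + 1000 = 1300 Ω
R_eq = 1.3 kΩ

Final answer: 1.3 kΩ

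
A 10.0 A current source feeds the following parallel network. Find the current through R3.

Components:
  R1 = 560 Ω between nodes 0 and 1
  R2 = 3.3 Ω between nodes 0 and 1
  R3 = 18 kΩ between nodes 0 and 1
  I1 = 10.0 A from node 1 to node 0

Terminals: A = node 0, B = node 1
All resistors sit directly between nodes 0 and 1, so they are in parallel and share one voltage V; the full source current 10 A splits among them.
1/R_par = 1/560 + 1/3.3 + 1/18000 = 0.3049 S  =>  R_par = 3.28 Ω
V = I × R_par = 10 × 3.28 = 32.8 V
I_R3 = V/R3 = 32.8/18000 = 0.001822 A

Final answer: 0.001822 A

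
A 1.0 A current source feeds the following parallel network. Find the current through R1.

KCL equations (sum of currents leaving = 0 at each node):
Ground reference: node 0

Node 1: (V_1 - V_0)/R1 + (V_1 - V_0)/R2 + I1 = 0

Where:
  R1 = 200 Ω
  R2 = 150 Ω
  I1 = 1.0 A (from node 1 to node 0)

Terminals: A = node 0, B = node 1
All resistors sit directly between nodes 0 and 1, so they are in parallel and share one voltage V; the full source current 1 A splits among them.
1/R_par = 1/200 + 1/150 = 0.01167 S  =>  R_par = 85.71 Ω
V = I × R_par = 1 × 85.71 = 85.71 V
I_R1 = V/R1 = 85.71/200 = 0.4286 A

Final answer: 0.4286 A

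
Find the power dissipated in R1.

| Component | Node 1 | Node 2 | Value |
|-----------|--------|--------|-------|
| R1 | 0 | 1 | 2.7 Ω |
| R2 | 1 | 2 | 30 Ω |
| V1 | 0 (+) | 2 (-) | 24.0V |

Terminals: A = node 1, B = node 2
Nodal analysis, taking node 2 as the 0 V reference.
Source V1 fixes V_0 = 24 V.
KCL at each unknown node (sum of currents leaving = 0; resistances in Ω):
  Node 1: (V_1 - 24)/2.7 + (V_1 - 0)/30 = 0
Collecting terms: 0.4037 × V_1 = 8.889  =>  V_1 = 22.02 V
I_R1 = (V_0 - V_1)/R1 = (24 - 22.02)/2.7 = 0.7339 A
P_R1 = I_R1² × R1 = (0.7339)² × 2.7 = 1.454 W

Final answer: 1.454 W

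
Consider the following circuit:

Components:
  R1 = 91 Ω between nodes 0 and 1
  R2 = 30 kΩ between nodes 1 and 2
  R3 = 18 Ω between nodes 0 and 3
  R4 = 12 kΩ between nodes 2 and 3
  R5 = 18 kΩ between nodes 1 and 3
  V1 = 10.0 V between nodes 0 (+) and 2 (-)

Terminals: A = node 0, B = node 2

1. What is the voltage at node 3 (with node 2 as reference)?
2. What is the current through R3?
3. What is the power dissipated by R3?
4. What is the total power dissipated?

Nodal analysis, taking node 2 as the 0 V reference.
Source V1 fixes V_0 = 10 V.
KCL at each unknown node (sum of currents leaving = 0; resistances in Ω):
  Node 1: (V_1 - 10)/91 + (V_1 - 0)/30000 + (V_1 - V_3)/18000 = 0
  Node 3: (V_3 - 10)/18 + (V_3 - 0)/12000 + (V_3 - V_1)/18000 = 0
Collecting terms (coefficients in siemens):
  0.01108·V_1 - 0.00005556·V_3 = 0.1099
  0.05569·V_3 - 0.00005556·V_1 = 0.5556
Determinant D = (0.01108)(0.05569) - (-0.00005556)(-0.00005556) = 0.000617
V_1 = [(0.1099)(0.05569) - (-0.00005556)(0.5556)]/D = 9.97 V
V_3 = [(0.01108)(0.5556) - (0.1099)(-0.00005556)]/D = 9.985 V
Part 1:
  Read off the nodal solution: V_3 = 9.985 V
Part 2:
  I_R3 = (V_0 - V_3)/R3 = (10 - 9.985)/18 = 0.0008329 A
  Magnitude: I_R3 = 0.0008329 A
Part 3:
  I_R3 = (V_0 - V_3)/R3 = (10 - 9.985)/18 = 0.0008329 A
  P_R3 = I_R3² × R3 = (0.0008329)² × 18 = 0.00001249 W
Part 4:
  Power in each resistor, P = (ΔV)²/R:
    P_R1 = (10 - 9.97)²/91 = 0.000009999 W
    P_R2 = (9.97 - 0)²/30000 = 0.003313 W
    P_R3 = (10 - 9.985)²/18 = 0.00001249 W
    P_R4 = (0 - 9.985)²/12000 = 0.008308 W
    P_R5 = (9.97 - 9.985)²/18000 = 0.00000001279 W
  P_total = P_R1 + P_R2 + P_R3 + P_R4 + P_R5 = 0.01164 W

Final answers:
1. V_3 = 9.985 V
2. I_R3 = 0.0008329 A
3. P_R3 = 1.249e-05 W
4. P_total = 0.01164 W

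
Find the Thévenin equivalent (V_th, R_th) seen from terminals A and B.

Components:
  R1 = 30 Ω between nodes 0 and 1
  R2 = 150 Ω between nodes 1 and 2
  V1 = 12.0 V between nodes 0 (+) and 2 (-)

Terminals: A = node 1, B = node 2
Step 1 — V_th is the open-circuit voltage V_A - V_B (nothing connected across the terminals).
Nodal analysis, taking node 2 as the 0 V reference.
Source V1 fixes V_0 = 12 V.
KCL at each unknown node (sum of currents leaving = 0; resistances in Ω):
  Node 1: (V_1 - 12)/30 + (V_1 - 0)/150 = 0
Collecting terms: 0.04 × V_1 = 0.4  =>  V_1 = 10 V
V_th = V_1 - V_2 = 10 - 0 = 10 V
Step 2 — R_th: zero the source — replace V1 by a short circuit (node 2 merges into node 0) — and find the resistance seen between A (node 1) and B (node 0).
Reduce the network between node 1 (A) and node 0 (B) by series/parallel combination:
  Rp1 = R1 ‖ R2 (parallel, both between nodes 0 and 1) = 1/(1/30 + 1/150) = 25 Ω
R_th = 25 Ω

Final answer: V_th = 10 V, R_th = 25 Ω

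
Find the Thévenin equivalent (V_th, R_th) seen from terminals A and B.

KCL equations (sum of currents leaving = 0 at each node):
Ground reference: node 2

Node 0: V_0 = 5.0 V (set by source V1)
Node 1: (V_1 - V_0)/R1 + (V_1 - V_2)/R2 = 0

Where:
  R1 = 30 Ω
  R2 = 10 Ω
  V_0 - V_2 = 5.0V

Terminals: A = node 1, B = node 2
Step 1 — V_th is the open-circuit voltage V_A - V_B (nothing connected across the terminals).
Nodal analysis, taking node 2 as the 0 V reference.
Source V1 fixes V_0 = 5 V.
KCL at each unknown node (sum of currents leaving = 0; resistances in Ω):
  Node 1: (V_1 - 5)/30 + (V_1 - 0)/10 = 0
Collecting terms: 0.1333 × V_1 = 0.1667  =>  V_1 = 1.25 V
V_th = V_1 - V_2 = 1.25 - 0 = 1.25 V
Step 2 — R_th: zero the source — replace V1 by a short circuit (node 2 merges into node 0) — and find the resistance seen between A (node 1) and B (node 0).
Reduce the network between node 1 (A) and node 0 (B) by series/parallel combination:
  Rp1 = R1 ‖ R2 (parallel, both between nodes 0 and 1) = 1/(1/30 + 1/10) = 7.5 Ω
R_th = 7.5 Ω

Final answer: V_th = 1.25 V, R_th = 7.5 Ω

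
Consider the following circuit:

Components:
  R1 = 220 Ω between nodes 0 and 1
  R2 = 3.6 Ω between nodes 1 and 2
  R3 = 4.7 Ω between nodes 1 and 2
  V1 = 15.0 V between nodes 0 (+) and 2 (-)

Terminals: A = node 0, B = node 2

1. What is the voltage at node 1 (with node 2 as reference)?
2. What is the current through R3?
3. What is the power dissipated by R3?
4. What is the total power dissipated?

Nodal analysis, taking node 2 as the 0 V reference.
Source V1 fixes V_0 = 15 V.
KCL at each unknown node (sum of currents leaving = 0; resistances in Ω):
  Node 1: (V_1 - 15)/220 + (V_1 - 0)/3.6 + (V_1 - 0)/4.7 = 0
Collecting terms: 0.4951 × V_1 = 0.06818  =>  V_1 = 0.1377 V
Part 1:
  Read off the nodal solution: V_1 = 0.1377 V
Part 2:
  I_R3 = (V_1 - V_2)/R3 = (0.1377 - 0)/4.7 = 0.0293 A
  Magnitude: I_R3 = 0.0293 A
Part 3:
  I_R3 = (V_1 - V_2)/R3 = (0.1377 - 0)/4.7 = 0.0293 A
  P_R3 = I_R3² × R3 = (0.0293)² × 4.7 = 0.004035 W
Part 4:
  Power in each resistor, P = (ΔV)²/R:
    P_R1 = (15 - 0.1377)²/220 = 1.004 W
    P_R2 = (0.1377 - 0)²/3.6 = 0.005268 W
    P_R3 = (0.1377 - 0)²/4.7 = 0.004035 W
  P_total = P_R1 + P_R2 + P_R3 = 1.013 W

Final answers:
1. V_1 = 0.1377 V
2. I_R3 = 0.0293 A
3. P_R3 = 0.004035 W
4. P_total = 1.013 W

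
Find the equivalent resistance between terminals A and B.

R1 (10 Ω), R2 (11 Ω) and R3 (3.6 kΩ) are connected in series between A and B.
Reduce the network between node 0 (A) and node 3 (B) by series/parallel combination:
  Rs1 = R1 + R2 (series, joined only at node 1) = 10 + 11 = 21 Ω
  Rs2 = R3 + Rs1 (series, joined only at node 2) = 3600 + 21 = 3621 Ω
R_eq = 3.621 kΩ

Final answer: 3.621 kΩ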